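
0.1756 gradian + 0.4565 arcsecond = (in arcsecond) 569.4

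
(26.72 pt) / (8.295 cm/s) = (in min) 0.001894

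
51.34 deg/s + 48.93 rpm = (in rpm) 57.49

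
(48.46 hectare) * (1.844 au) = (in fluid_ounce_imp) 4.705e+21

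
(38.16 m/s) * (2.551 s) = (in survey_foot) 319.4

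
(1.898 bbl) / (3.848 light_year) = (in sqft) 8.922e-17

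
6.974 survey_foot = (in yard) 2.325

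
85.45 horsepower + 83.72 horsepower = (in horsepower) 169.2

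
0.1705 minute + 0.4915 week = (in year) 0.009426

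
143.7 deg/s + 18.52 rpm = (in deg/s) 254.8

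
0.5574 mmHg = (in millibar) 0.7431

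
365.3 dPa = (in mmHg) 0.274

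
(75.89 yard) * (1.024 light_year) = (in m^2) 6.723e+17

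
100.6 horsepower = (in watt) 7.502e+04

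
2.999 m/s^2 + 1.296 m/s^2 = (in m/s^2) 4.295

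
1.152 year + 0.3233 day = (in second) 3.636e+07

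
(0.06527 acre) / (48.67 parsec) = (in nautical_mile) 9.497e-20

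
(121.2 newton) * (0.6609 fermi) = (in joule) 8.01e-14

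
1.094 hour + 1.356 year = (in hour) 1.188e+04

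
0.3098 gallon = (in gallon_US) 0.3098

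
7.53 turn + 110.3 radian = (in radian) 157.6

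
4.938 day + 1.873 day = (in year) 0.01866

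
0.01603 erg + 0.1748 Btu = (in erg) 1.844e+09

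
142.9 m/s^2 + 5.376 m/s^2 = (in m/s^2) 148.3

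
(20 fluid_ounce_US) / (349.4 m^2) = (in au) 1.132e-17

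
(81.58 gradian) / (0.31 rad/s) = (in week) 6.835e-06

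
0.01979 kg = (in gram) 19.79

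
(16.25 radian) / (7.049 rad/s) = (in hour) 0.0006404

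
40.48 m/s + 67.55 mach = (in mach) 67.67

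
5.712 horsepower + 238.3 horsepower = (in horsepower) 244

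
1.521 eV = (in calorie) 5.824e-20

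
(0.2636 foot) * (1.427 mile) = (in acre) 0.04559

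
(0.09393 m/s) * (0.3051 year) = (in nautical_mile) 488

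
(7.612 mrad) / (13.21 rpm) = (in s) 0.005503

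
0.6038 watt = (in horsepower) 0.0008097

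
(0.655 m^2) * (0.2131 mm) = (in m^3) 0.0001396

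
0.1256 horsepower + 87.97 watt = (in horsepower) 0.2436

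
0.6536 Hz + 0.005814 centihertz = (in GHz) 6.537e-10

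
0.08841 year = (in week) 4.61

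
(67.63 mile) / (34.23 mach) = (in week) 1.544e-05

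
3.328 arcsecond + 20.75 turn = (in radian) 130.4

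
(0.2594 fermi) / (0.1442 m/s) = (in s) 1.799e-15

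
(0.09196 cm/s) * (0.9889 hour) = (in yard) 3.58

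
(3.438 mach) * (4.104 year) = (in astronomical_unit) 1.013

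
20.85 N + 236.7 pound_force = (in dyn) 1.074e+08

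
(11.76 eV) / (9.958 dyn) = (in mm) 1.892e-11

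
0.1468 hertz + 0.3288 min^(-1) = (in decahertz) 0.01523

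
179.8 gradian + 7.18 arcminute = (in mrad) 2826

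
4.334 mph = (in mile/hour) 4.334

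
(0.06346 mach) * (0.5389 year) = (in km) 3.672e+05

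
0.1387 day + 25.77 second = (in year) 0.0003808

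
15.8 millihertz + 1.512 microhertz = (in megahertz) 1.58e-08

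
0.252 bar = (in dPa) 2.52e+05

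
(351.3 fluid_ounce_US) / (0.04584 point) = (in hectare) 0.06424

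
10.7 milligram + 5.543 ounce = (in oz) 5.543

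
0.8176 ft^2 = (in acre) 1.877e-05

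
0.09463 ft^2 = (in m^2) 0.008791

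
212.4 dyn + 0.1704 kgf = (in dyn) 1.673e+05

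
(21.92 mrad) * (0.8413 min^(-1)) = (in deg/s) 0.01761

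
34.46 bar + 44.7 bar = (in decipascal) 7.916e+07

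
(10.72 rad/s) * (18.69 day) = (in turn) 2.755e+06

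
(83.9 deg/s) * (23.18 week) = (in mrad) 2.053e+10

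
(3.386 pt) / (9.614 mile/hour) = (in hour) 7.72e-08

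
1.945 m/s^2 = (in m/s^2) 1.945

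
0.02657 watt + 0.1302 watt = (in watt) 0.1568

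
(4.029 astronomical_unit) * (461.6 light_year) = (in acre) 6.504e+26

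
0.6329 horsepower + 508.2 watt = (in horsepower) 1.314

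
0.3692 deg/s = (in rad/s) 0.006444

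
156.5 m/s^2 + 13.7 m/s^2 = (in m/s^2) 170.2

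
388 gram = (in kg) 0.388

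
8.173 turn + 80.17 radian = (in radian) 131.5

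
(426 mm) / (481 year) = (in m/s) 2.808e-11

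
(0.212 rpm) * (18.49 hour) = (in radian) 1478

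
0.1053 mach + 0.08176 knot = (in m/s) 35.9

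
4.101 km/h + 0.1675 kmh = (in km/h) 4.268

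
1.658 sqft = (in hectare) 1.54e-05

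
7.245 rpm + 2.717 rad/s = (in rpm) 33.19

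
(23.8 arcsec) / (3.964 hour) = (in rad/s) 8.086e-09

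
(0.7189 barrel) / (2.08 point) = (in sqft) 1677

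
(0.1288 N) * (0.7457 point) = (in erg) 338.8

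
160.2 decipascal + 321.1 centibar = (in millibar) 3211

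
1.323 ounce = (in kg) 0.03751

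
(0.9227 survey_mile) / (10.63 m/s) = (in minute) 2.328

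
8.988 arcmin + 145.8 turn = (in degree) 5.249e+04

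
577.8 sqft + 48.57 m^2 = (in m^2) 102.2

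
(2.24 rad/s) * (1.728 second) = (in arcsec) 7.984e+05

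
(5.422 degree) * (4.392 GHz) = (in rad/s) 4.156e+08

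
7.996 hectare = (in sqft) 8.607e+05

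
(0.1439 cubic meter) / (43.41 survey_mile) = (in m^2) 2.06e-06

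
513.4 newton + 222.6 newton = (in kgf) 75.05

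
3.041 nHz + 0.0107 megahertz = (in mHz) 1.07e+07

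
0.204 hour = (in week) 0.001214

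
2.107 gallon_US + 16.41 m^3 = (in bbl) 103.3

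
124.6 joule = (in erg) 1.246e+09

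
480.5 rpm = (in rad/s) 50.32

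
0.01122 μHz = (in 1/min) 6.732e-07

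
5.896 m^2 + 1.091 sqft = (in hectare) 0.0005997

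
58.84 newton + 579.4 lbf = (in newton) 2636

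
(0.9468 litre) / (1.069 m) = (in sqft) 0.009533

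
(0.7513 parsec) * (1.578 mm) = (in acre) 9.04e+09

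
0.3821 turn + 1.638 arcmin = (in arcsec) 4.953e+05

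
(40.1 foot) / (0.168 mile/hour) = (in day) 0.001884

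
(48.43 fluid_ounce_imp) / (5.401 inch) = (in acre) 2.479e-06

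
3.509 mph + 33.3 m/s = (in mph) 78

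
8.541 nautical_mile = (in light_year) 1.672e-12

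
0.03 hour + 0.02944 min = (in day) 0.00127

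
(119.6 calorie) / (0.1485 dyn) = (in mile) 2.094e+05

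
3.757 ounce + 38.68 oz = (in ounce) 42.44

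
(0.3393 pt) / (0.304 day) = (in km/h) 1.641e-08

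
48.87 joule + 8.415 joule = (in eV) 3.575e+20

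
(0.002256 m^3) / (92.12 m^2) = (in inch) 0.0009642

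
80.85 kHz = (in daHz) 8085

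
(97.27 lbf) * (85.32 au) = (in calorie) 1.32e+15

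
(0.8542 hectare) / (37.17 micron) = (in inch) 9.048e+09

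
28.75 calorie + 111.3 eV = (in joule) 120.3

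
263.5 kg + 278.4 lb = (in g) 3.898e+05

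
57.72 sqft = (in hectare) 0.0005362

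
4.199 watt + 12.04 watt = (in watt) 16.24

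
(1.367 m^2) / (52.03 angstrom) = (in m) 2.627e+08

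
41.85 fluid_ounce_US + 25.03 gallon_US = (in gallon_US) 25.36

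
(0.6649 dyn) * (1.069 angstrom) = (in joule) 7.108e-16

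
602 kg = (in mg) 6.02e+08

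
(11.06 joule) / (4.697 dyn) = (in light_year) 2.489e-11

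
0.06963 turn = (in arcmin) 1504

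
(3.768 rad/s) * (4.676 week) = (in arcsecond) 2.198e+12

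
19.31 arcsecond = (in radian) 9.362e-05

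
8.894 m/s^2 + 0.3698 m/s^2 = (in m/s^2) 9.264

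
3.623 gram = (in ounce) 0.1278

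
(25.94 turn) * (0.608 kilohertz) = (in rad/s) 9.91e+04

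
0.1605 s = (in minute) 0.002675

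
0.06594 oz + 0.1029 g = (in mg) 1972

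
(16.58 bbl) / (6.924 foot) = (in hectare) 0.0001249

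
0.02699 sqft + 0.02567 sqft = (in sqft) 0.05266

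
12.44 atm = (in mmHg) 9454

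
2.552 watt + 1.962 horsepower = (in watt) 1466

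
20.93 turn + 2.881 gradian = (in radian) 131.6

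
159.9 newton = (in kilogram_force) 16.31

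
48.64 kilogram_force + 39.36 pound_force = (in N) 652.1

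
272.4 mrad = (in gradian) 17.34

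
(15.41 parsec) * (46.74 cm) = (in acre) 5.492e+13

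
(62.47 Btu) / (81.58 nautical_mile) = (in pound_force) 0.09807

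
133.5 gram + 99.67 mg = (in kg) 0.1336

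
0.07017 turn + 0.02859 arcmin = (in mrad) 440.9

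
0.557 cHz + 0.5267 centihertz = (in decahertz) 0.001084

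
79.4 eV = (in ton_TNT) 3.04e-27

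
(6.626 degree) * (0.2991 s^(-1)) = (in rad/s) 0.03459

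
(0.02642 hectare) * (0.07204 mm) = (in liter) 19.03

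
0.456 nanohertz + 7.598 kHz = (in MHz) 0.007598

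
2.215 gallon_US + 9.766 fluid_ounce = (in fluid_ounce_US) 293.3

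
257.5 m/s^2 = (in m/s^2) 257.5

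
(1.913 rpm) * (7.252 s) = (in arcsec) 2.997e+05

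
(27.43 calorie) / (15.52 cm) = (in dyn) 7.395e+07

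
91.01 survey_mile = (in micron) 1.465e+11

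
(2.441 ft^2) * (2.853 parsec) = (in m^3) 1.996e+16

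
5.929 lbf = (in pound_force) 5.929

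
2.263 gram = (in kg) 0.002263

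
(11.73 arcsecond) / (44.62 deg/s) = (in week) 1.207e-10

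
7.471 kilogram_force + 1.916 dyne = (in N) 73.27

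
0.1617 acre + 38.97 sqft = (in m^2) 658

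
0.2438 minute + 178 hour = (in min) 1.068e+04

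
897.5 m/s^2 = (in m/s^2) 897.5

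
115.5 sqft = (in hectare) 0.001073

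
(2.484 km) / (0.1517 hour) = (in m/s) 4.548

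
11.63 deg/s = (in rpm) 1.938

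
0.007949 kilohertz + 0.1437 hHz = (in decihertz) 223.2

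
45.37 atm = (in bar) 45.97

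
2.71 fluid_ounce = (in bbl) 0.0005041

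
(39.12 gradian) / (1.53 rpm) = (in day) 4.439e-05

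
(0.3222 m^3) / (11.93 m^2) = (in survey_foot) 0.08861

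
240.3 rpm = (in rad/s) 25.16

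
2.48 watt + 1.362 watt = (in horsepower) 0.005152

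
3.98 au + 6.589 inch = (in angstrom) 5.954e+21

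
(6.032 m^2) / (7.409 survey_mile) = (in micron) 505.9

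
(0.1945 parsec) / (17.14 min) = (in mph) 1.305e+13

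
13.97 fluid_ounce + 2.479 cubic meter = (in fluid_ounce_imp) 8.726e+04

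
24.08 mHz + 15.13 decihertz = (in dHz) 15.37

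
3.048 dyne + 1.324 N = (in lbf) 0.2977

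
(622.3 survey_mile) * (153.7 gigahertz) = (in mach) 4.521e+14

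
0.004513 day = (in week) 0.0006447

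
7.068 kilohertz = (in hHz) 70.68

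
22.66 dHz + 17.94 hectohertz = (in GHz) 1.796e-06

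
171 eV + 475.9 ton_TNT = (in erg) 1.991e+19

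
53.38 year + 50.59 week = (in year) 54.35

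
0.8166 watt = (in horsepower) 0.001095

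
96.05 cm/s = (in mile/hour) 2.149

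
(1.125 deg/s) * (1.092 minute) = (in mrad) 1286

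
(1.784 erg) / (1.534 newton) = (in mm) 0.0001163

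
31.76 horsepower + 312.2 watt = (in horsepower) 32.18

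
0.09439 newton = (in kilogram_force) 0.009625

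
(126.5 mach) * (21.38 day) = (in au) 0.5319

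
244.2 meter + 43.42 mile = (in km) 70.12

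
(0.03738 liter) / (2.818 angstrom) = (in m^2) 1.326e+05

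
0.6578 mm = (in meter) 0.0006578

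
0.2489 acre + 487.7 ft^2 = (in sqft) 1.133e+04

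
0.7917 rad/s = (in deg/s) 45.36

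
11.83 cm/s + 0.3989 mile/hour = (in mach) 0.0008711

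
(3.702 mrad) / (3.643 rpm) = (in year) 3.077e-10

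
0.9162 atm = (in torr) 696.3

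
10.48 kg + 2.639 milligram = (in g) 1.048e+04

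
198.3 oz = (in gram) 5622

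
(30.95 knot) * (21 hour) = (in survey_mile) 747.9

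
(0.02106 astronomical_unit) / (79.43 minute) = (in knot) 1.285e+06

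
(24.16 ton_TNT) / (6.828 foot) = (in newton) 4.857e+10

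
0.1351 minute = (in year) 2.57e-07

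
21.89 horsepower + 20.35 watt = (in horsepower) 21.92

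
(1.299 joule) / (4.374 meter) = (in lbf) 0.06676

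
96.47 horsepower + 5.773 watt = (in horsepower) 96.48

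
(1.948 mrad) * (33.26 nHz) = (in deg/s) 3.712e-09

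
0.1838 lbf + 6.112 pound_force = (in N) 28.01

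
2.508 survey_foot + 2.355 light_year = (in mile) 1.384e+13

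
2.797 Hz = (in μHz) 2.797e+06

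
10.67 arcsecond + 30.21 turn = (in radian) 189.8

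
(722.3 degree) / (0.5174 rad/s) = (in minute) 0.4061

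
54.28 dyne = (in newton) 0.0005428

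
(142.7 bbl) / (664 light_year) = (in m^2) 3.612e-18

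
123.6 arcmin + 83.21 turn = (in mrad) 5.229e+05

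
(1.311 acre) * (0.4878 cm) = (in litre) 2.588e+04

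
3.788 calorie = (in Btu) 0.01502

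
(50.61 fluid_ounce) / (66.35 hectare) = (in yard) 2.467e-09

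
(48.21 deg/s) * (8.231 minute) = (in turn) 66.14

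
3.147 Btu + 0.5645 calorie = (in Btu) 3.149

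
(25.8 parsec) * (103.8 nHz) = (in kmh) 2.975e+11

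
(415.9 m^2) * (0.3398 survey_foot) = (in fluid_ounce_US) 1.457e+06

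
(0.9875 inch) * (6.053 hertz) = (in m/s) 0.1518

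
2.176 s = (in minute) 0.03627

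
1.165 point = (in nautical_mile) 2.219e-07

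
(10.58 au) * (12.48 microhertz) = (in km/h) 7.111e+07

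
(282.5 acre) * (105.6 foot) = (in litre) 3.68e+10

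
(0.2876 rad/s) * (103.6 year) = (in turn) 1.495e+08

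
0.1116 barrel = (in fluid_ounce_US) 600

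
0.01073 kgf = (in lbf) 0.02366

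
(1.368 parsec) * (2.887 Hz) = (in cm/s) 1.219e+19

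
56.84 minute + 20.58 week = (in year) 0.3948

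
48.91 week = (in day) 342.4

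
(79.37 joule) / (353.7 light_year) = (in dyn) 2.372e-12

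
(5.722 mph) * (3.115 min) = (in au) 3.196e-09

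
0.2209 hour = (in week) 0.001315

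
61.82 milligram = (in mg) 61.82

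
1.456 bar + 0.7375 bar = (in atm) 2.165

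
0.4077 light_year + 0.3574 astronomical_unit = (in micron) 3.857e+21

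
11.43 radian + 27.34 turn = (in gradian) 1.166e+04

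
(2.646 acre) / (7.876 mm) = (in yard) 1.487e+06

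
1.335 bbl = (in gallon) 56.07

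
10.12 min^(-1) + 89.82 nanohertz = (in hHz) 0.001687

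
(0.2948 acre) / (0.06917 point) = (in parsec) 1.584e-09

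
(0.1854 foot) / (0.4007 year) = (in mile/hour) 1e-08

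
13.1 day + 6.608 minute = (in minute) 1.887e+04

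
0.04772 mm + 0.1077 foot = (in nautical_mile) 1.775e-05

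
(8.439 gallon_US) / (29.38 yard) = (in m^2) 0.001189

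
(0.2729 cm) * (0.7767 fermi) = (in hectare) 2.12e-22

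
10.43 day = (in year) 0.02858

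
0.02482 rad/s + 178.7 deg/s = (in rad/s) 3.144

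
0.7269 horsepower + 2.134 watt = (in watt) 544.2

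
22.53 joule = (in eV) 1.406e+20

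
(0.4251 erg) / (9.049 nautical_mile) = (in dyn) 2.537e-07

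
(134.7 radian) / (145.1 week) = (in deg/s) 8.794e-05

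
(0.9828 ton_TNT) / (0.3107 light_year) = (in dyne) 0.1399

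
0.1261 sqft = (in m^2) 0.01172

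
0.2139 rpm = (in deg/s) 1.283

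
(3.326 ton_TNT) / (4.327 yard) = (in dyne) 3.517e+14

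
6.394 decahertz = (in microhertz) 6.394e+07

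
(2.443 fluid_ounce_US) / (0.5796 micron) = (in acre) 0.0308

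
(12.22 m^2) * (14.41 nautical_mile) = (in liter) 3.261e+08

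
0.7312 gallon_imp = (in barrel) 0.02091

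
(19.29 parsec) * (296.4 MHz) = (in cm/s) 1.764e+28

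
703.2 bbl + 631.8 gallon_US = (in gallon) 3.017e+04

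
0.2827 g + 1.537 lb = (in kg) 0.6975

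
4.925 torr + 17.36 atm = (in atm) 17.37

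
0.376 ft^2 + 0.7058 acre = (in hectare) 0.2856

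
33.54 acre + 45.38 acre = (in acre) 78.92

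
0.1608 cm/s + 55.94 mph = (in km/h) 90.03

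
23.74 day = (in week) 3.391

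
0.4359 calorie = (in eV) 1.138e+19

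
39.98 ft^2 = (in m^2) 3.714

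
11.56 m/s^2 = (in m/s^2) 11.56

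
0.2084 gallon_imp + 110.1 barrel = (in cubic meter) 17.51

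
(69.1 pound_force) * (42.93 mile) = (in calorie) 5.076e+06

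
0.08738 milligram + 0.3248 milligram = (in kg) 4.122e-07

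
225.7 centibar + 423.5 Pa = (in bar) 2.261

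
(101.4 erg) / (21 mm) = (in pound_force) 0.0001086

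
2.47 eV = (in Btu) 3.751e-22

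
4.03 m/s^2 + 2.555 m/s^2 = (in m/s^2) 6.585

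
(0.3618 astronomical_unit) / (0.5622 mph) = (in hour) 5.982e+07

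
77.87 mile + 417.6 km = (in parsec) 1.759e-11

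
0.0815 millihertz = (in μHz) 81.5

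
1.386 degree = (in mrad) 24.19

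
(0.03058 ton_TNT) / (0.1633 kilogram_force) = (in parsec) 2.589e-09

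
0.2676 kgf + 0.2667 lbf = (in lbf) 0.8567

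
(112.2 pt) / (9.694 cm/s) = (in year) 1.295e-08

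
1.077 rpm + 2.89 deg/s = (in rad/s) 0.1632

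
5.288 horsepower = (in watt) 3943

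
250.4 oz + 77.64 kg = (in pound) 186.8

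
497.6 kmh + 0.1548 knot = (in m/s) 138.3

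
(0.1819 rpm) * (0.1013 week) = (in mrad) 1.167e+06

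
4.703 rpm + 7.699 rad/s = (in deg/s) 469.3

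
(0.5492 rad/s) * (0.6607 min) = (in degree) 1247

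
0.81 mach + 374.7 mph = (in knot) 861.7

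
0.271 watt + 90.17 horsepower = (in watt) 6.724e+04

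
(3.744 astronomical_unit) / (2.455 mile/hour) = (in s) 5.103e+11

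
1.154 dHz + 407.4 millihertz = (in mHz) 522.8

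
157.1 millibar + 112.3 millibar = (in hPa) 269.4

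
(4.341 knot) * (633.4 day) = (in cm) 1.222e+10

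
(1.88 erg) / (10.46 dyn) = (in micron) 1797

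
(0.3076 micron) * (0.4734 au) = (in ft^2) 2.345e+05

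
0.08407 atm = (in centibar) 8.518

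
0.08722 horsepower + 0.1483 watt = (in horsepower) 0.08742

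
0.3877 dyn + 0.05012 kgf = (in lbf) 0.1105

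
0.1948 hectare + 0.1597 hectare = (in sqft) 3.816e+04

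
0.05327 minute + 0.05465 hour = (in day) 0.002314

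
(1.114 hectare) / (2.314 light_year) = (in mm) 5.089e-10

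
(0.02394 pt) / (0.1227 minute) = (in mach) 3.369e-09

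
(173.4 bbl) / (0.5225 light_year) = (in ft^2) 6.003e-14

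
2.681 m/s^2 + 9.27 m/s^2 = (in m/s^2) 11.95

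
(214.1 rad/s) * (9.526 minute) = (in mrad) 1.224e+08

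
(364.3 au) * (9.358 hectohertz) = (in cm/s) 5.1e+18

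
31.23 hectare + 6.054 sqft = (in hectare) 31.23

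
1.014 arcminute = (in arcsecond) 60.84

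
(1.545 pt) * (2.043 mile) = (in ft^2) 19.29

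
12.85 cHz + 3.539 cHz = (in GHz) 1.639e-10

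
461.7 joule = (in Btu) 0.4376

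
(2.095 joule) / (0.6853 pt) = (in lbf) 1948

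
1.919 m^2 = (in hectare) 0.0001919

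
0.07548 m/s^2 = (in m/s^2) 0.07548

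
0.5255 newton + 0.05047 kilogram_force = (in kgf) 0.1041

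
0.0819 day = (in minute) 117.9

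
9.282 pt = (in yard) 0.003581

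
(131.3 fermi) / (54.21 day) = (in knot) 5.449e-20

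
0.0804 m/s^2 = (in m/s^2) 0.0804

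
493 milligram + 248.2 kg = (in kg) 248.2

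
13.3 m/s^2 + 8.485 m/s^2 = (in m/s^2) 21.79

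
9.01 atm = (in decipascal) 9.129e+06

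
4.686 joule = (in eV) 2.925e+19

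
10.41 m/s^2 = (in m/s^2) 10.41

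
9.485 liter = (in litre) 9.485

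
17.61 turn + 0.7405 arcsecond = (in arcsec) 2.282e+07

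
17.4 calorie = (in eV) 4.544e+20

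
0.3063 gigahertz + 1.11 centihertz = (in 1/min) 1.838e+10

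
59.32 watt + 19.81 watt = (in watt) 79.13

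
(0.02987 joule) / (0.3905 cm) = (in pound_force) 1.72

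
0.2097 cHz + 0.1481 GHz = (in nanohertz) 1.481e+17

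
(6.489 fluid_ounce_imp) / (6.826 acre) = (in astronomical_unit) 4.462e-20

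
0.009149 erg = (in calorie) 2.187e-10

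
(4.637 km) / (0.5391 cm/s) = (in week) 1.422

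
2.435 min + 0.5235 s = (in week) 0.0002424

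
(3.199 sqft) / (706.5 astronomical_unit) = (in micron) 2.812e-09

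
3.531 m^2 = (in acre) 0.0008725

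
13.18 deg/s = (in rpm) 2.197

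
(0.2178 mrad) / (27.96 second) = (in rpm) 7.439e-05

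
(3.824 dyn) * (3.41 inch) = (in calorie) 7.916e-07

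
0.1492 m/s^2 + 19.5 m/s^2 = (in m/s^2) 19.65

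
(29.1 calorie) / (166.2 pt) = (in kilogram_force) 211.8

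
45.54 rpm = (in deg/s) 273.2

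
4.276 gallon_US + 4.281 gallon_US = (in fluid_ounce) 1095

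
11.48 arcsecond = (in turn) 8.858e-06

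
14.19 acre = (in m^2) 5.742e+04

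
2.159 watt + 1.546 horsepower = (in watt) 1155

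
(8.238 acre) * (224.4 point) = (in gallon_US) 6.972e+05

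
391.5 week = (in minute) 3.946e+06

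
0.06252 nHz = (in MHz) 6.252e-17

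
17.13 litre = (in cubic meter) 0.01713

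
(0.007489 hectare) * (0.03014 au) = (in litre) 3.377e+14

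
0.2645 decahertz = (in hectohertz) 0.02645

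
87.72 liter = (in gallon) 23.17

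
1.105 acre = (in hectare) 0.4472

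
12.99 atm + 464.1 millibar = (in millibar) 1.363e+04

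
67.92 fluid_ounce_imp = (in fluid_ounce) 65.25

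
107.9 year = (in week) 5626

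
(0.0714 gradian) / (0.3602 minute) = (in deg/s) 0.002973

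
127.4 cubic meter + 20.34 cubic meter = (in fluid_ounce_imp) 5.2e+06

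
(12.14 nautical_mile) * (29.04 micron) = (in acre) 0.0001613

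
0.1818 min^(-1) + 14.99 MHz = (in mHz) 1.499e+10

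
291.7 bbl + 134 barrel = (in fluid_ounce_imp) 2.382e+06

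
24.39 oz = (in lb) 1.524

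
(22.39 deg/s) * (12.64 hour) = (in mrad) 1.778e+07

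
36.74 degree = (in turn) 0.1021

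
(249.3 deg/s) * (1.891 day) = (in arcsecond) 1.466e+11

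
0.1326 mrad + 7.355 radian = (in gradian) 468.2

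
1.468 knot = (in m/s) 0.7552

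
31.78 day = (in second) 2.746e+06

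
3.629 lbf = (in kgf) 1.646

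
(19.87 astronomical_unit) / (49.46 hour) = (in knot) 3.245e+07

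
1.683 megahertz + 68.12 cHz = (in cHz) 1.683e+08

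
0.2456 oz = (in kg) 0.006963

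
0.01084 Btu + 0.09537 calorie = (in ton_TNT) 2.829e-09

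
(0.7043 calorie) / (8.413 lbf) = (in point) 223.2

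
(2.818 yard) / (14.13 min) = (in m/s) 0.003039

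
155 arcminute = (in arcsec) 9300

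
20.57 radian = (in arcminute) 7.071e+04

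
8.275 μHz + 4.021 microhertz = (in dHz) 0.000123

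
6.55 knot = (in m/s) 3.37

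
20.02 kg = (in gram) 2.002e+04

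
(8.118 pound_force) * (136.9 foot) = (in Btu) 1.428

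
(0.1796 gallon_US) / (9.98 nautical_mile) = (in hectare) 3.678e-12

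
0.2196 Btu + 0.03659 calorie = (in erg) 2.318e+09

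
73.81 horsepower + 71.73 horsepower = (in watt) 1.085e+05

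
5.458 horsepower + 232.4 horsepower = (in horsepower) 237.9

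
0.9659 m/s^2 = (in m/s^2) 0.9659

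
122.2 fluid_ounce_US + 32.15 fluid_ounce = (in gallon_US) 1.206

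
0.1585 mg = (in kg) 1.585e-07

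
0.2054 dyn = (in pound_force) 4.618e-07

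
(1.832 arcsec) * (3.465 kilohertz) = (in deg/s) 1.763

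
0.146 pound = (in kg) 0.06622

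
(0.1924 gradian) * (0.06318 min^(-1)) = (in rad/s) 3.182e-06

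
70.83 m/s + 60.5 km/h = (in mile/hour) 196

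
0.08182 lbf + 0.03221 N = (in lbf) 0.08906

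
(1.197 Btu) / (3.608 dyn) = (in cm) 3.5e+09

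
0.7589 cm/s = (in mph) 0.01698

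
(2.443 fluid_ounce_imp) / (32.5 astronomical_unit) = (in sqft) 1.537e-16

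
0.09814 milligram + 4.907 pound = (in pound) 4.907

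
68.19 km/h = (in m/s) 18.94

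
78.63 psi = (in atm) 5.35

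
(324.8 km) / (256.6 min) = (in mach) 0.06196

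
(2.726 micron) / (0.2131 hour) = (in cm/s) 3.553e-07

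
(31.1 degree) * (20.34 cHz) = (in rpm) 1.054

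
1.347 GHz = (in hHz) 1.347e+07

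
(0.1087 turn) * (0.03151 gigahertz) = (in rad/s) 2.152e+07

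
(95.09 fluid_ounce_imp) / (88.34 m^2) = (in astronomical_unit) 2.044e-16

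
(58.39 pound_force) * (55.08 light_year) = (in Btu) 1.283e+17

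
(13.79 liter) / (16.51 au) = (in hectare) 5.583e-19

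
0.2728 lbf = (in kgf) 0.1237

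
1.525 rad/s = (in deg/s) 87.38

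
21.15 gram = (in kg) 0.02115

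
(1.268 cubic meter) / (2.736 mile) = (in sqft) 0.0031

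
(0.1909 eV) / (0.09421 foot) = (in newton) 1.065e-18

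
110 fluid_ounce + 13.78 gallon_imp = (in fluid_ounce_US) 2228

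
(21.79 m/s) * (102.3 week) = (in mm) 1.348e+12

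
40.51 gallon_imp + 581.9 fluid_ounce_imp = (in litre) 200.7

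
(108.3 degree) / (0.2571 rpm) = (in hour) 0.0195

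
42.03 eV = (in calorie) 1.609e-18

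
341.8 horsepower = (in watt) 2.549e+05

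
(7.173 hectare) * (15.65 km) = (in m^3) 1.123e+09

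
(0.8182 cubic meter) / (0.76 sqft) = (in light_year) 1.225e-15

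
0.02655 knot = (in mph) 0.03055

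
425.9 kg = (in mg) 4.259e+08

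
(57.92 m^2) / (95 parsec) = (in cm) 1.976e-15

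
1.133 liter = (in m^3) 0.001133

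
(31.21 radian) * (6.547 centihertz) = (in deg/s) 117.1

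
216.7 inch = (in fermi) 5.504e+15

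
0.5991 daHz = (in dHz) 59.91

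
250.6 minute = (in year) 0.0004768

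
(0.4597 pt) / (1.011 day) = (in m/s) 1.857e-09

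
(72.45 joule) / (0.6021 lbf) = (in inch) 1065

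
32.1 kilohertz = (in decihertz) 3.21e+05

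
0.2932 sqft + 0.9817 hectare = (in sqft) 1.057e+05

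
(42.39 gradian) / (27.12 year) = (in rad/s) 7.786e-10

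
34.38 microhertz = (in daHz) 3.438e-06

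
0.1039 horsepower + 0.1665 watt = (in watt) 77.64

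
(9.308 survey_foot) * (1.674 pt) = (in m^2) 0.001675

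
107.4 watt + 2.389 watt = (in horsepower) 0.1472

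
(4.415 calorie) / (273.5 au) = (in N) 4.515e-13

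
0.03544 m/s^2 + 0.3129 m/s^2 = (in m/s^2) 0.3483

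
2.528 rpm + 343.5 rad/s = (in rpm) 3283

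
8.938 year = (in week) 466.1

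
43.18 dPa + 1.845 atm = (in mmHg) 1402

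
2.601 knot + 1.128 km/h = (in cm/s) 165.1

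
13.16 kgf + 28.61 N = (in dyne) 1.577e+07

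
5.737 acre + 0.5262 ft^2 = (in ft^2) 2.499e+05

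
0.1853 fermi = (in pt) 5.253e-13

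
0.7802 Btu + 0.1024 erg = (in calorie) 196.7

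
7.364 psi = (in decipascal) 5.077e+05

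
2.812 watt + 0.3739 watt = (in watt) 3.186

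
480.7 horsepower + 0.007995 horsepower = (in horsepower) 480.7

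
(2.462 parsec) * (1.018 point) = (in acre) 6.742e+09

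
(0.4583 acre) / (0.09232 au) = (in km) 1.343e-10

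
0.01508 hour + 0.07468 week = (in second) 4.522e+04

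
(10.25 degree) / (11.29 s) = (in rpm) 0.1513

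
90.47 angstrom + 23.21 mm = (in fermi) 2.321e+13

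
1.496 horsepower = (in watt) 1116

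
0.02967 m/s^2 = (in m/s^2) 0.02967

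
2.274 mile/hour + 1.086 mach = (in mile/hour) 829.5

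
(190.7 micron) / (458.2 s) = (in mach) 1.222e-09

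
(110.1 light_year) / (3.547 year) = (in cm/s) 9.312e+11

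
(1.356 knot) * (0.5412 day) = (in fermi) 3.262e+19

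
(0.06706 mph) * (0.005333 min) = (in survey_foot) 0.03147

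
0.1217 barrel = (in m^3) 0.01935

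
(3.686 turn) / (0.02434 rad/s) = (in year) 3.017e-05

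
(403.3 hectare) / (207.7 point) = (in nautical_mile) 2.972e+04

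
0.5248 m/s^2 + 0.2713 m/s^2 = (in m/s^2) 0.7961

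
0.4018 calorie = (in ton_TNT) 4.018e-10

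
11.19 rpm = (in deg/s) 67.14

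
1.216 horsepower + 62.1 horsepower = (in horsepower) 63.32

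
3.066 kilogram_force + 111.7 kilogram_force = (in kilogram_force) 114.8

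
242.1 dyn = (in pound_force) 0.0005443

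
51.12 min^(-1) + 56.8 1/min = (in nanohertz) 1.799e+09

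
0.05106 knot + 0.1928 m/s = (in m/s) 0.2191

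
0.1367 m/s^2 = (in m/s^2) 0.1367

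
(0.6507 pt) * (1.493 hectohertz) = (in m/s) 0.03427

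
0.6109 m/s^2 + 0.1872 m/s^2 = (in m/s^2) 0.7981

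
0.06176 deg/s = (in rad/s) 0.001078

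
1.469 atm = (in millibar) 1488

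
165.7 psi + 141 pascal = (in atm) 11.28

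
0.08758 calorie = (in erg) 3.664e+06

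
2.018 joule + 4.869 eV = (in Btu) 0.001913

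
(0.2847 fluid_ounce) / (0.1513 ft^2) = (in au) 4.004e-15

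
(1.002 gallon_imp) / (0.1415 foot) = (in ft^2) 1.137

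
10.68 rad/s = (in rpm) 102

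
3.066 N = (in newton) 3.066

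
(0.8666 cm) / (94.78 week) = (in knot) 2.939e-10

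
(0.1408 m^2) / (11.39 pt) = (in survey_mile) 0.02177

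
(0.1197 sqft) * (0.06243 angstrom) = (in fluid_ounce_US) 2.348e-09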